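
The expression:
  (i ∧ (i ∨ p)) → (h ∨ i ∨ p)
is always true.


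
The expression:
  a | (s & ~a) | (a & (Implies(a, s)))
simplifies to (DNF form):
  a | s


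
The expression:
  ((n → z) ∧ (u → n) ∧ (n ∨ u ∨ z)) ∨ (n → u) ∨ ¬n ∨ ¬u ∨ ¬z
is always true.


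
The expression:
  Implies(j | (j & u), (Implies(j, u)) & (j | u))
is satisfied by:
  {u: True, j: False}
  {j: False, u: False}
  {j: True, u: True}


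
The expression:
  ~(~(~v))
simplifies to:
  ~v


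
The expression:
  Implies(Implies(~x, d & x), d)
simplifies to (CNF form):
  d | ~x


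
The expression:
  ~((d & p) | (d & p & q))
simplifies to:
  ~d | ~p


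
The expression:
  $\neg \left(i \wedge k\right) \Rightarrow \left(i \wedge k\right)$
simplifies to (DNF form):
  $i \wedge k$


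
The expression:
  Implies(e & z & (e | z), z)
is always true.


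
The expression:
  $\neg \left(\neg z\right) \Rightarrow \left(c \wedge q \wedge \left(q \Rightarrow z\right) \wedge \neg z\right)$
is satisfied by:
  {z: False}


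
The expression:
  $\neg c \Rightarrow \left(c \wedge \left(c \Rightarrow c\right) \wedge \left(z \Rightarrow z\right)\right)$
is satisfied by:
  {c: True}


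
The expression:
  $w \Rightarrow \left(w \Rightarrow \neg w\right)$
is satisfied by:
  {w: False}


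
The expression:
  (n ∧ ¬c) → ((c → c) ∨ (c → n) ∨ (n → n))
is always true.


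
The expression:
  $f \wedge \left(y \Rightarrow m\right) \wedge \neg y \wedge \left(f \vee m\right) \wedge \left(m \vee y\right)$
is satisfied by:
  {m: True, f: True, y: False}


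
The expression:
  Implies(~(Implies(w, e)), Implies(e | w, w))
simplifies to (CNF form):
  True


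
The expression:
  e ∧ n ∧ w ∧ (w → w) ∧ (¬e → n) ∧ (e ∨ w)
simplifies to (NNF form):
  e ∧ n ∧ w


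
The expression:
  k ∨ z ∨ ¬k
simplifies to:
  True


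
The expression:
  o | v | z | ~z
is always true.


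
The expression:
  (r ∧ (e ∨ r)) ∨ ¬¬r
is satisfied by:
  {r: True}


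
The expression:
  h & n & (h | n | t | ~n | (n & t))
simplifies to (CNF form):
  h & n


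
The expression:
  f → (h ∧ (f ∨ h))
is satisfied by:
  {h: True, f: False}
  {f: False, h: False}
  {f: True, h: True}


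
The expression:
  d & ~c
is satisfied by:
  {d: True, c: False}


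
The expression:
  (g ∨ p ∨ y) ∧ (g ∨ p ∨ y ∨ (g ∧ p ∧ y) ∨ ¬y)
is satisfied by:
  {y: True, g: True, p: True}
  {y: True, g: True, p: False}
  {y: True, p: True, g: False}
  {y: True, p: False, g: False}
  {g: True, p: True, y: False}
  {g: True, p: False, y: False}
  {p: True, g: False, y: False}


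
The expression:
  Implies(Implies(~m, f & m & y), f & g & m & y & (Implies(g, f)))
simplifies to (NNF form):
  ~m | (f & g & y)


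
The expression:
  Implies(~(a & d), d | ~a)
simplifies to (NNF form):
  d | ~a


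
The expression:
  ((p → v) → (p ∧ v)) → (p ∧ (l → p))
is always true.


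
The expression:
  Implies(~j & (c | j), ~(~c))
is always true.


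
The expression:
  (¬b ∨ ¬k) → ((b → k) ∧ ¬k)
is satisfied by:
  {k: False, b: False}
  {b: True, k: True}


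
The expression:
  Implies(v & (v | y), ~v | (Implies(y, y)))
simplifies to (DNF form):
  True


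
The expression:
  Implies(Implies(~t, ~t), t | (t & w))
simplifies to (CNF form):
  t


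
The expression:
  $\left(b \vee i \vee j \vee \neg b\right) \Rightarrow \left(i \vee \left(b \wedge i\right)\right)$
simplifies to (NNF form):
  $i$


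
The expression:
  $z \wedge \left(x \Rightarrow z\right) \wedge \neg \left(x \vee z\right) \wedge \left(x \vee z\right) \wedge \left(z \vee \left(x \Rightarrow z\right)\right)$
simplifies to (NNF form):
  $\text{False}$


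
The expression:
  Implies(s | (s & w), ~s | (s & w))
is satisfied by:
  {w: True, s: False}
  {s: False, w: False}
  {s: True, w: True}


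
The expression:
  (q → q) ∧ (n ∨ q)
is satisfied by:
  {n: True, q: True}
  {n: True, q: False}
  {q: True, n: False}


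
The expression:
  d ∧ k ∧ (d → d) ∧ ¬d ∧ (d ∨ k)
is never true.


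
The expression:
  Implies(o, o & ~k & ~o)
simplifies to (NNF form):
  ~o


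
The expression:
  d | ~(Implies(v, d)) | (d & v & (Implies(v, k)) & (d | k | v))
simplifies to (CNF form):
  d | v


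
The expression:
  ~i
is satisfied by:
  {i: False}


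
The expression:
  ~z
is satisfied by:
  {z: False}


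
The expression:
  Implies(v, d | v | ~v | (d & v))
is always true.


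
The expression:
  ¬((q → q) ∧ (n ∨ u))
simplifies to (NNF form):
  ¬n ∧ ¬u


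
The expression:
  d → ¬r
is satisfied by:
  {d: False, r: False}
  {r: True, d: False}
  {d: True, r: False}


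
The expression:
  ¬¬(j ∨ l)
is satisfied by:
  {l: True, j: True}
  {l: True, j: False}
  {j: True, l: False}


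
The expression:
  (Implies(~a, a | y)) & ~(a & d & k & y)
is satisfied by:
  {y: True, k: False, d: False, a: False}
  {a: True, y: True, k: False, d: False}
  {y: True, d: True, k: False, a: False}
  {a: True, y: True, d: True, k: False}
  {y: True, k: True, d: False, a: False}
  {y: True, a: True, k: True, d: False}
  {y: True, d: True, k: True, a: False}
  {a: True, k: False, d: False, y: False}
  {d: True, a: True, k: False, y: False}
  {a: True, k: True, d: False, y: False}
  {d: True, a: True, k: True, y: False}


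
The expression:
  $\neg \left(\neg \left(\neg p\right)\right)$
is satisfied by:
  {p: False}


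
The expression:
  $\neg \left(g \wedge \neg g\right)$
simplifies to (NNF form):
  $\text{True}$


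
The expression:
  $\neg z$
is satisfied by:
  {z: False}


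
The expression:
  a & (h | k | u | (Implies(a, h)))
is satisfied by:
  {a: True, k: True, u: True, h: True}
  {a: True, k: True, u: True, h: False}
  {a: True, k: True, h: True, u: False}
  {a: True, k: True, h: False, u: False}
  {a: True, u: True, h: True, k: False}
  {a: True, u: True, h: False, k: False}
  {a: True, u: False, h: True, k: False}


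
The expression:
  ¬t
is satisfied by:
  {t: False}


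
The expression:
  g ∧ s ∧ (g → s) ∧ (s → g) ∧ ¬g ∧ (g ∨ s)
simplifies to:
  False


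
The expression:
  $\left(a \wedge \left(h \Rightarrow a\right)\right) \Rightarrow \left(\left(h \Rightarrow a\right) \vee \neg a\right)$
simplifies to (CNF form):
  $\text{True}$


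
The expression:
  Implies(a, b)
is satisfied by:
  {b: True, a: False}
  {a: False, b: False}
  {a: True, b: True}


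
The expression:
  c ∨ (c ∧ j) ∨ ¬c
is always true.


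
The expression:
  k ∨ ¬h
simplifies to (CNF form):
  k ∨ ¬h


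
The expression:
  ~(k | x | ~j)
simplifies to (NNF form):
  j & ~k & ~x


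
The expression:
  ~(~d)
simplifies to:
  d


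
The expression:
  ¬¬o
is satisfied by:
  {o: True}


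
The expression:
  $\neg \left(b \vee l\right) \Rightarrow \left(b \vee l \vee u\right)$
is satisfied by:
  {b: True, l: True, u: True}
  {b: True, l: True, u: False}
  {b: True, u: True, l: False}
  {b: True, u: False, l: False}
  {l: True, u: True, b: False}
  {l: True, u: False, b: False}
  {u: True, l: False, b: False}


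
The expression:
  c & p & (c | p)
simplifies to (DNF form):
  c & p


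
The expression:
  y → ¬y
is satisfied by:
  {y: False}


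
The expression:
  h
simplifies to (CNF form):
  h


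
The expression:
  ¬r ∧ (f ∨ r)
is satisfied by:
  {f: True, r: False}


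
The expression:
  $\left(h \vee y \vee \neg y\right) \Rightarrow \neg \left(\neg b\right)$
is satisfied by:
  {b: True}


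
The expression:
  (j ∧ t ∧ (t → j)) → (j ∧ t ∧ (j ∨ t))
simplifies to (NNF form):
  True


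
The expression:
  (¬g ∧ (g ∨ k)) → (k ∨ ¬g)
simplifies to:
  True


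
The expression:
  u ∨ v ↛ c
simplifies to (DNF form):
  u ∨ (v ∧ ¬c)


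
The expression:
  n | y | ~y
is always true.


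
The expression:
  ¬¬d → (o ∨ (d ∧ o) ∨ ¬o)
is always true.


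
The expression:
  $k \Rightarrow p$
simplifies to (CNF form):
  $p \vee \neg k$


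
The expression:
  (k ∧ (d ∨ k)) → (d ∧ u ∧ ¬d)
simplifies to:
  ¬k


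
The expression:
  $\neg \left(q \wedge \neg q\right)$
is always true.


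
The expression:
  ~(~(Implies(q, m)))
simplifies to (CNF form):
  m | ~q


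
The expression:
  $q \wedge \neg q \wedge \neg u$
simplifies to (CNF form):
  $\text{False}$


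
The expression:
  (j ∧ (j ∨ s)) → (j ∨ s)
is always true.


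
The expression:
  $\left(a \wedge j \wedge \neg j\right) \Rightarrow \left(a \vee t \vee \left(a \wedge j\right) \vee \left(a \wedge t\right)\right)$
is always true.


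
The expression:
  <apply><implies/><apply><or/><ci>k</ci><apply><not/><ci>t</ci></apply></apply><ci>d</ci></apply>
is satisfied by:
  {d: True, t: True, k: False}
  {d: True, k: False, t: False}
  {d: True, t: True, k: True}
  {d: True, k: True, t: False}
  {t: True, k: False, d: False}


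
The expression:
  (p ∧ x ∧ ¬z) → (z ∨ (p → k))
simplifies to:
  k ∨ z ∨ ¬p ∨ ¬x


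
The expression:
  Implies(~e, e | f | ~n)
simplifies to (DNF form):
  e | f | ~n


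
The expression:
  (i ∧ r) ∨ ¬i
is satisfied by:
  {r: True, i: False}
  {i: False, r: False}
  {i: True, r: True}


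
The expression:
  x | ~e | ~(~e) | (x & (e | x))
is always true.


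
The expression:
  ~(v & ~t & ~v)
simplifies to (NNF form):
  True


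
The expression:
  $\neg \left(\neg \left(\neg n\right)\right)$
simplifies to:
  $\neg n$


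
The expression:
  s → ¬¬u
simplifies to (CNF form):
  u ∨ ¬s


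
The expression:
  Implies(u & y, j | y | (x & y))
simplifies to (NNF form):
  True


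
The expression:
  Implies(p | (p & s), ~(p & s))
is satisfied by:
  {s: False, p: False}
  {p: True, s: False}
  {s: True, p: False}


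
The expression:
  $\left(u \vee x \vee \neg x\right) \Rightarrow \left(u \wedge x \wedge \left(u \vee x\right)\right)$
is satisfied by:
  {u: True, x: True}


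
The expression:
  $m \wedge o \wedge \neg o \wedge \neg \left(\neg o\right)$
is never true.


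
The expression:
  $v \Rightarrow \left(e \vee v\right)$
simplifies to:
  $\text{True}$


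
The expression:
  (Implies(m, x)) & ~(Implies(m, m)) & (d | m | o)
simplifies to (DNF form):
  False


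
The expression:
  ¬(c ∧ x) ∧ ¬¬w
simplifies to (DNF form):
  (w ∧ ¬c) ∨ (w ∧ ¬x)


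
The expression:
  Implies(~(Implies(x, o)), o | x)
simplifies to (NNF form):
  True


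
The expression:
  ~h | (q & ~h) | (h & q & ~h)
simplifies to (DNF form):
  ~h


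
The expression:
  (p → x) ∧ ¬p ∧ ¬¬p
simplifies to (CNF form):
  False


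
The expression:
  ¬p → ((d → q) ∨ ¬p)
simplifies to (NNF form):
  True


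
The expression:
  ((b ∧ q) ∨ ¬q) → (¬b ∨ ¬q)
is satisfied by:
  {q: False, b: False}
  {b: True, q: False}
  {q: True, b: False}


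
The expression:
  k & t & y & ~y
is never true.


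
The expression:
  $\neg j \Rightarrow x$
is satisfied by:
  {x: True, j: True}
  {x: True, j: False}
  {j: True, x: False}


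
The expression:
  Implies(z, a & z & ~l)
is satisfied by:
  {a: True, l: False, z: False}
  {l: False, z: False, a: False}
  {a: True, l: True, z: False}
  {l: True, a: False, z: False}
  {z: True, a: True, l: False}


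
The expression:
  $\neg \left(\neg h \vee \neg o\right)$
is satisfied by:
  {h: True, o: True}


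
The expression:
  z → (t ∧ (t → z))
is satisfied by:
  {t: True, z: False}
  {z: False, t: False}
  {z: True, t: True}


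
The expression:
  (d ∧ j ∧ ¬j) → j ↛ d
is always true.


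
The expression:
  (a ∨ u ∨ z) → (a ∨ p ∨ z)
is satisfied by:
  {a: True, z: True, p: True, u: False}
  {a: True, z: True, u: False, p: False}
  {a: True, p: True, u: False, z: False}
  {a: True, u: False, p: False, z: False}
  {z: True, p: True, u: False, a: False}
  {z: True, u: False, p: False, a: False}
  {p: True, z: False, u: False, a: False}
  {z: False, u: False, p: False, a: False}
  {z: True, a: True, u: True, p: True}
  {z: True, a: True, u: True, p: False}
  {a: True, u: True, p: True, z: False}
  {a: True, u: True, z: False, p: False}
  {p: True, u: True, z: True, a: False}
  {u: True, z: True, a: False, p: False}
  {u: True, p: True, a: False, z: False}


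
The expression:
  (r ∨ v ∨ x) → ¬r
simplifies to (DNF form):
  ¬r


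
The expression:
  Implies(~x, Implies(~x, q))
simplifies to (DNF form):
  q | x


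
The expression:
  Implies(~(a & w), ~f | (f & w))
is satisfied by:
  {w: True, f: False}
  {f: False, w: False}
  {f: True, w: True}


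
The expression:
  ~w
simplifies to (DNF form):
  ~w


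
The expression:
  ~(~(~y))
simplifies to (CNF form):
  ~y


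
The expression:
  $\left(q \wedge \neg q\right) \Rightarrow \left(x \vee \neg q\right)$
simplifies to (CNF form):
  $\text{True}$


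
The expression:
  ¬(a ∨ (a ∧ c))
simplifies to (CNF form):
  ¬a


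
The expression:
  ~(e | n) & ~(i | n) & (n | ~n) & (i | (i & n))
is never true.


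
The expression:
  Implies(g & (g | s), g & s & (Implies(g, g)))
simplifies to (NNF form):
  s | ~g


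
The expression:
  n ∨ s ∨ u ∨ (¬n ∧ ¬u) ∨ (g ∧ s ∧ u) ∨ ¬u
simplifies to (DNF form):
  True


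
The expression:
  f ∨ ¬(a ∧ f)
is always true.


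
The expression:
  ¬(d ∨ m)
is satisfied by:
  {d: False, m: False}


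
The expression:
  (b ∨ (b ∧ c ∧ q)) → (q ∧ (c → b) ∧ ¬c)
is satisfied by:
  {q: True, b: False, c: False}
  {q: False, b: False, c: False}
  {c: True, q: True, b: False}
  {c: True, q: False, b: False}
  {b: True, q: True, c: False}


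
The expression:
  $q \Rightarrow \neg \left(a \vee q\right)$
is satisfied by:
  {q: False}


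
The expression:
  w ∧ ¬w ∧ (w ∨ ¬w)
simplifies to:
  False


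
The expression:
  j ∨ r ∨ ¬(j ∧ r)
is always true.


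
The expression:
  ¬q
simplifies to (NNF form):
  ¬q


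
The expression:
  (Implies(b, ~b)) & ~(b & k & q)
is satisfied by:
  {b: False}


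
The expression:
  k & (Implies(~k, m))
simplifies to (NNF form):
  k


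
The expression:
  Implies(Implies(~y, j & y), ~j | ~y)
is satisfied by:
  {y: False, j: False}
  {j: True, y: False}
  {y: True, j: False}


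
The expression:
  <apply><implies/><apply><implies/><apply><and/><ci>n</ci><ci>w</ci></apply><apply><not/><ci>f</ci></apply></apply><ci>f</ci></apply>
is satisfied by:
  {f: True}


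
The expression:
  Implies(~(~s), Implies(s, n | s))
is always true.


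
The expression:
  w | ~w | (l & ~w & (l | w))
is always true.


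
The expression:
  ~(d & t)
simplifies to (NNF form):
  ~d | ~t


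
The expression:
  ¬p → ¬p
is always true.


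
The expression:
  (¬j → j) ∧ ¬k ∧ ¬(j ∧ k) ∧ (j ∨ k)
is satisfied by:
  {j: True, k: False}


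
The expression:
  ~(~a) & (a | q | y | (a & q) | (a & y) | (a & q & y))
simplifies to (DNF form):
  a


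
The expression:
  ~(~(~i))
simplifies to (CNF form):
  ~i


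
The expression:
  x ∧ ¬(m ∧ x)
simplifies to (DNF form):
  x ∧ ¬m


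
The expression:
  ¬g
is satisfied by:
  {g: False}


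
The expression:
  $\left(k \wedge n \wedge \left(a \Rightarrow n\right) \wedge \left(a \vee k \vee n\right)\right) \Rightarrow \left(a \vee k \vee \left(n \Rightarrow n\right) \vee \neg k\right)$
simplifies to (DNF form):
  $\text{True}$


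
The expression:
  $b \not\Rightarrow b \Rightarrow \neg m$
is always true.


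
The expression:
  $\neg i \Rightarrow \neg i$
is always true.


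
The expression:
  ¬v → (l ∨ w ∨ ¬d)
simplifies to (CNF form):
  l ∨ v ∨ w ∨ ¬d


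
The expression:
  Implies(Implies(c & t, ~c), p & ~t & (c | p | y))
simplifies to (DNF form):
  (c & t) | (p & ~t)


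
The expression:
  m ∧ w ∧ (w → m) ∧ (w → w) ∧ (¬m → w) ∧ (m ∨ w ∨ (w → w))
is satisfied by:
  {m: True, w: True}


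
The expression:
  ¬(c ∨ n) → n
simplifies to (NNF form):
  c ∨ n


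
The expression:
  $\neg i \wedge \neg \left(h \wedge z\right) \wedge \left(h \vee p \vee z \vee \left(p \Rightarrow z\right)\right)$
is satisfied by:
  {i: False, h: False, z: False}
  {z: True, i: False, h: False}
  {h: True, i: False, z: False}


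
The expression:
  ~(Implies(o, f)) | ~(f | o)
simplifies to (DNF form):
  ~f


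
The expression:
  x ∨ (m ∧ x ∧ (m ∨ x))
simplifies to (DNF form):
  x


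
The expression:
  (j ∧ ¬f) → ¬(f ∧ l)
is always true.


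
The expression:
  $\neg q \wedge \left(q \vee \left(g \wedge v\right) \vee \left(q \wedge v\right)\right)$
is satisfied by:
  {g: True, v: True, q: False}


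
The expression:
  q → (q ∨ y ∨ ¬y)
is always true.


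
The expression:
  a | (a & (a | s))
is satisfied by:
  {a: True}


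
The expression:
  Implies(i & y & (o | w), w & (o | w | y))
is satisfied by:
  {w: True, o: False, y: False, i: False}
  {w: False, o: False, y: False, i: False}
  {i: True, w: True, o: False, y: False}
  {i: True, w: False, o: False, y: False}
  {y: True, w: True, o: False, i: False}
  {y: True, w: False, o: False, i: False}
  {i: True, y: True, w: True, o: False}
  {i: True, y: True, w: False, o: False}
  {o: True, w: True, i: False, y: False}
  {o: True, w: False, i: False, y: False}
  {i: True, o: True, w: True, y: False}
  {i: True, o: True, w: False, y: False}
  {y: True, o: True, w: True, i: False}
  {y: True, o: True, w: False, i: False}
  {y: True, o: True, i: True, w: True}


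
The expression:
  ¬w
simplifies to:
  ¬w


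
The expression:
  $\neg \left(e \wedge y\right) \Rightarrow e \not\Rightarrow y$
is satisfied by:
  {e: True}


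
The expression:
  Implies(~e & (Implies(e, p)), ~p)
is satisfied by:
  {e: True, p: False}
  {p: False, e: False}
  {p: True, e: True}


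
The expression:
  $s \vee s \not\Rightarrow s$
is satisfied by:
  {s: True}


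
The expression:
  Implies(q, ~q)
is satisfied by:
  {q: False}


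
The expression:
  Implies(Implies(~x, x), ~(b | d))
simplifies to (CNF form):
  (~b | ~x) & (~d | ~x)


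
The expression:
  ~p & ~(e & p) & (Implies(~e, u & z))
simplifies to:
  ~p & (e | u) & (e | z)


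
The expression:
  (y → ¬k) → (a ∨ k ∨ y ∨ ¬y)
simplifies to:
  True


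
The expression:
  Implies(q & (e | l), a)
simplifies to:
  a | ~q | (~e & ~l)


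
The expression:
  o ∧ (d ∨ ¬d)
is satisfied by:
  {o: True}


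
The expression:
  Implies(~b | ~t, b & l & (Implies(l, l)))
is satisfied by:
  {b: True, t: True, l: True}
  {b: True, t: True, l: False}
  {b: True, l: True, t: False}


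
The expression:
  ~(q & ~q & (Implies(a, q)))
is always true.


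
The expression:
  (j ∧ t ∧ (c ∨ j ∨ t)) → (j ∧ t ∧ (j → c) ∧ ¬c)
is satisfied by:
  {t: False, j: False}
  {j: True, t: False}
  {t: True, j: False}


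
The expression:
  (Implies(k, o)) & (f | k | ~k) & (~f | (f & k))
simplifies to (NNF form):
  (k & o) | (~f & ~k)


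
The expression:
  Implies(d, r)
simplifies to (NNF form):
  r | ~d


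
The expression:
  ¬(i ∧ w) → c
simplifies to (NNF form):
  c ∨ (i ∧ w)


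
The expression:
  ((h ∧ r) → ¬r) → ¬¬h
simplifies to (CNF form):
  h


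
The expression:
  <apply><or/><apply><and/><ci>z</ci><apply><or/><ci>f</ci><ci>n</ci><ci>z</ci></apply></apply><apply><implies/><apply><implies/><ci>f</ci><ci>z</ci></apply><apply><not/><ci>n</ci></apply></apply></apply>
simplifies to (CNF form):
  <apply><or/><ci>f</ci><ci>z</ci><apply><not/><ci>n</ci></apply></apply>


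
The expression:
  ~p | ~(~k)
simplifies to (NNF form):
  k | ~p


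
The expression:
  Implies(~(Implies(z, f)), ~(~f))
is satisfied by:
  {f: True, z: False}
  {z: False, f: False}
  {z: True, f: True}


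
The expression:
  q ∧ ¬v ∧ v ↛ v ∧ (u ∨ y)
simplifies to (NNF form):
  False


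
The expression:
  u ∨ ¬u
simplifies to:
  True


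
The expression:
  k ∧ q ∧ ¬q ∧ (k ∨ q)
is never true.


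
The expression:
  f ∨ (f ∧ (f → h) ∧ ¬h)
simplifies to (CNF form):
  f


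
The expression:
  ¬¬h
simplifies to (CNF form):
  h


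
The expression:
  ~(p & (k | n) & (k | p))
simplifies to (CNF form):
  (~k | ~p) & (~n | ~p)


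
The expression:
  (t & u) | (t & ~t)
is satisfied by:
  {t: True, u: True}


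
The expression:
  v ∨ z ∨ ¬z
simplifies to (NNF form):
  True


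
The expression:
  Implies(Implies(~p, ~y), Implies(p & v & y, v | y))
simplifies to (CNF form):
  True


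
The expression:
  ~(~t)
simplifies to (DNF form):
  t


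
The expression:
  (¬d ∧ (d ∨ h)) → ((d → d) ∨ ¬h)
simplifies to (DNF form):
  True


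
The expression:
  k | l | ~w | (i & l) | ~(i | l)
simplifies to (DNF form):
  k | l | ~i | ~w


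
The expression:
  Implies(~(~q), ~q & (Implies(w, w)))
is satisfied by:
  {q: False}


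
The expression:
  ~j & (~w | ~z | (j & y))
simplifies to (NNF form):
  ~j & (~w | ~z)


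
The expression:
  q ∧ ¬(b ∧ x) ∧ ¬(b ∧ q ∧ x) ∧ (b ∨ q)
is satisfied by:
  {q: True, x: False, b: False}
  {b: True, q: True, x: False}
  {x: True, q: True, b: False}


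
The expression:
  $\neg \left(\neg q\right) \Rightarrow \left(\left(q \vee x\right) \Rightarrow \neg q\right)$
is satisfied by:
  {q: False}


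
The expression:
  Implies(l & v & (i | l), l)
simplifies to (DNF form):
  True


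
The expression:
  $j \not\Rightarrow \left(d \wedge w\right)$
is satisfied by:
  {j: True, w: False, d: False}
  {j: True, d: True, w: False}
  {j: True, w: True, d: False}


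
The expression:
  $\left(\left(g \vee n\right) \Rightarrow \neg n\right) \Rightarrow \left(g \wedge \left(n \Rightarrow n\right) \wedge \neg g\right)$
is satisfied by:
  {n: True}


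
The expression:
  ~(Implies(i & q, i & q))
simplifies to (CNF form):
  False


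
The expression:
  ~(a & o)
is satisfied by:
  {o: False, a: False}
  {a: True, o: False}
  {o: True, a: False}


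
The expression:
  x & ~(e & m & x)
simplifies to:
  x & (~e | ~m)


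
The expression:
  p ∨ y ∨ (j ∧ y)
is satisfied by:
  {y: True, p: True}
  {y: True, p: False}
  {p: True, y: False}


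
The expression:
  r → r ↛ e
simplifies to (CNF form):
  ¬e ∨ ¬r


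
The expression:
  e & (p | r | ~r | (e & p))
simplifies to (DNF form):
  e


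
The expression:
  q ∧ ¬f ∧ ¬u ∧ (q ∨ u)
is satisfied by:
  {q: True, u: False, f: False}


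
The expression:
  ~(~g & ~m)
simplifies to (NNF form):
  g | m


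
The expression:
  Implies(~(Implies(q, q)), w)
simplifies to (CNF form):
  True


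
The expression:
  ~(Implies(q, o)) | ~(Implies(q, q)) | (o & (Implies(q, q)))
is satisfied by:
  {q: True, o: True}
  {q: True, o: False}
  {o: True, q: False}


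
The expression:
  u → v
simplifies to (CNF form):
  v ∨ ¬u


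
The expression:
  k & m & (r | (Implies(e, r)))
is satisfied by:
  {r: True, m: True, k: True, e: False}
  {m: True, k: True, r: False, e: False}
  {r: True, e: True, m: True, k: True}


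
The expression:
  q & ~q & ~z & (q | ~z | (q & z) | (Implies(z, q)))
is never true.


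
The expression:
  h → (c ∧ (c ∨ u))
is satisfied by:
  {c: True, h: False}
  {h: False, c: False}
  {h: True, c: True}


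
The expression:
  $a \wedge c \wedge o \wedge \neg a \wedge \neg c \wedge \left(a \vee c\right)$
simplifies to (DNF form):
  $\text{False}$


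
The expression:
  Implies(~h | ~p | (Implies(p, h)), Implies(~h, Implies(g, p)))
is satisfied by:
  {p: True, h: True, g: False}
  {p: True, g: False, h: False}
  {h: True, g: False, p: False}
  {h: False, g: False, p: False}
  {p: True, h: True, g: True}
  {p: True, g: True, h: False}
  {h: True, g: True, p: False}


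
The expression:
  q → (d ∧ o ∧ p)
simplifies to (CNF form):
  (d ∨ ¬q) ∧ (o ∨ ¬q) ∧ (p ∨ ¬q)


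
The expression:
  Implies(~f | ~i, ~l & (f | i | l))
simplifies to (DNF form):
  (f & i) | (f & ~l) | (i & ~l)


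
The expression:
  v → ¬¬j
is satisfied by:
  {j: True, v: False}
  {v: False, j: False}
  {v: True, j: True}


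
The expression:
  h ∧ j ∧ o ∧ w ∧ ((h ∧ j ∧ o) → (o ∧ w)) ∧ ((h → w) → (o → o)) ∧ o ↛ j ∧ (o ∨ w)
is never true.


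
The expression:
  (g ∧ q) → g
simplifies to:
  True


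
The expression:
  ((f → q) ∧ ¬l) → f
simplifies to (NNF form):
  f ∨ l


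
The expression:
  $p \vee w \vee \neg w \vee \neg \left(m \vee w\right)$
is always true.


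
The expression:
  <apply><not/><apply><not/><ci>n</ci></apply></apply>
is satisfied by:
  {n: True}


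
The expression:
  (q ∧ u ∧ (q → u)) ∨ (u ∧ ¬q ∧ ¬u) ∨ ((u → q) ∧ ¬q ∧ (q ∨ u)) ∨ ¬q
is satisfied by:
  {u: True, q: False}
  {q: False, u: False}
  {q: True, u: True}


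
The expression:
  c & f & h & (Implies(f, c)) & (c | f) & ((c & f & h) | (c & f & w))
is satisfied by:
  {h: True, c: True, f: True}


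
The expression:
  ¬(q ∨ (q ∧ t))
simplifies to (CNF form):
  ¬q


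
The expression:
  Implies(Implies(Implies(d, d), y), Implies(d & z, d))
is always true.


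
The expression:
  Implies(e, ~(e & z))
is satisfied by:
  {e: False, z: False}
  {z: True, e: False}
  {e: True, z: False}


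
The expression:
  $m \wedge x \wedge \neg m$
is never true.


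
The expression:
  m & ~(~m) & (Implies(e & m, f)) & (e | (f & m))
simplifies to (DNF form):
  f & m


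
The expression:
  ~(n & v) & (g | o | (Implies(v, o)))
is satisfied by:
  {g: True, o: True, v: False, n: False}
  {g: True, o: False, v: False, n: False}
  {o: True, n: False, g: False, v: False}
  {n: False, o: False, g: False, v: False}
  {n: True, g: True, o: True, v: False}
  {n: True, g: True, o: False, v: False}
  {n: True, o: True, g: False, v: False}
  {n: True, o: False, g: False, v: False}
  {v: True, g: True, o: True, n: False}
  {v: True, g: True, o: False, n: False}
  {v: True, o: True, g: False, n: False}


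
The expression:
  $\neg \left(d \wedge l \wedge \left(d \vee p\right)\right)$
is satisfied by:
  {l: False, d: False}
  {d: True, l: False}
  {l: True, d: False}


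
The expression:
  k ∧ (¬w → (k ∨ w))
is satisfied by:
  {k: True}


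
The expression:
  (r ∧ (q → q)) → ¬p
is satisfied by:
  {p: False, r: False}
  {r: True, p: False}
  {p: True, r: False}


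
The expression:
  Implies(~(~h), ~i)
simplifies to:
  ~h | ~i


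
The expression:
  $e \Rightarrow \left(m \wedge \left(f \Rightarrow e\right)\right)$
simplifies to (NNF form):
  $m \vee \neg e$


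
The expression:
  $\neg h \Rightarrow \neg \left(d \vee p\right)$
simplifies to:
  $h \vee \left(\neg d \wedge \neg p\right)$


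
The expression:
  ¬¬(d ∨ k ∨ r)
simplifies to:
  d ∨ k ∨ r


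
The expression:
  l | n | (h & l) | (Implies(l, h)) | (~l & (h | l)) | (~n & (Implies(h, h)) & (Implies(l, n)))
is always true.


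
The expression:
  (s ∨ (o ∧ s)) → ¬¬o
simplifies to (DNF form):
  o ∨ ¬s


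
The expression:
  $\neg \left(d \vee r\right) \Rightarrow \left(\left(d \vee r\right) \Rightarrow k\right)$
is always true.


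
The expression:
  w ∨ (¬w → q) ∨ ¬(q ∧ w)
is always true.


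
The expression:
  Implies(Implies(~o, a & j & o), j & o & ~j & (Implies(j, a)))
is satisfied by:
  {o: False}


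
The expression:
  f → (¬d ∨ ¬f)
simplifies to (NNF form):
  ¬d ∨ ¬f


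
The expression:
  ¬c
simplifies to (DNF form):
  ¬c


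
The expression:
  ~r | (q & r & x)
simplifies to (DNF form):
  ~r | (q & x)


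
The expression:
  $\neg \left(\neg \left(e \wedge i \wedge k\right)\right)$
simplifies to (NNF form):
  $e \wedge i \wedge k$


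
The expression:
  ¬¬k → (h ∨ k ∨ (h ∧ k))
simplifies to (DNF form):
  True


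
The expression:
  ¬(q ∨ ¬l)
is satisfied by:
  {l: True, q: False}


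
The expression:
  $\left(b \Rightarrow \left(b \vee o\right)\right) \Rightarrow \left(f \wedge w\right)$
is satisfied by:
  {w: True, f: True}


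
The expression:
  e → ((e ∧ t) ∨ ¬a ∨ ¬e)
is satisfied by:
  {t: True, e: False, a: False}
  {e: False, a: False, t: False}
  {a: True, t: True, e: False}
  {a: True, e: False, t: False}
  {t: True, e: True, a: False}
  {e: True, t: False, a: False}
  {a: True, e: True, t: True}


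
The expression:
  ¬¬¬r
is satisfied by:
  {r: False}


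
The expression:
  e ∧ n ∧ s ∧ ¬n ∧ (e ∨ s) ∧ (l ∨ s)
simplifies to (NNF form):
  False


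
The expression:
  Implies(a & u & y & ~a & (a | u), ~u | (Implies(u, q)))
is always true.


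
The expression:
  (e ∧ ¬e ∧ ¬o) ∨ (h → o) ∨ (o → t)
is always true.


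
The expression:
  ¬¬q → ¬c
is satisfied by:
  {c: False, q: False}
  {q: True, c: False}
  {c: True, q: False}


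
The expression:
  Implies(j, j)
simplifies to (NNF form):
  True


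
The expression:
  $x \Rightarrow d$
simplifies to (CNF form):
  $d \vee \neg x$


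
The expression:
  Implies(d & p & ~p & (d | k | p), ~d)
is always true.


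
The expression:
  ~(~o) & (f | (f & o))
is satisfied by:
  {f: True, o: True}


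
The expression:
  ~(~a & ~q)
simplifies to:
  a | q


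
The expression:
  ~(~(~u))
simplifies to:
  ~u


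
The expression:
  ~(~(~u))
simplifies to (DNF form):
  ~u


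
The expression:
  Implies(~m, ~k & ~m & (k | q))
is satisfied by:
  {q: True, m: True, k: False}
  {m: True, k: False, q: False}
  {q: True, m: True, k: True}
  {m: True, k: True, q: False}
  {q: True, k: False, m: False}


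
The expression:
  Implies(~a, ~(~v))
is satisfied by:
  {a: True, v: True}
  {a: True, v: False}
  {v: True, a: False}


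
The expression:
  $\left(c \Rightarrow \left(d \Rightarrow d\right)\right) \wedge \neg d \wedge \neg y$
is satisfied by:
  {d: False, y: False}


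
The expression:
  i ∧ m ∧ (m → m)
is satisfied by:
  {m: True, i: True}


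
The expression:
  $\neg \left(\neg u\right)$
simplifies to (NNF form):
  $u$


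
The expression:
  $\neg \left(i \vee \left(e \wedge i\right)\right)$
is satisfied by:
  {i: False}


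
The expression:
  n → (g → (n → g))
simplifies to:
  True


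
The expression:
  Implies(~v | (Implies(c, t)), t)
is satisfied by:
  {t: True, c: True, v: True}
  {t: True, c: True, v: False}
  {t: True, v: True, c: False}
  {t: True, v: False, c: False}
  {c: True, v: True, t: False}


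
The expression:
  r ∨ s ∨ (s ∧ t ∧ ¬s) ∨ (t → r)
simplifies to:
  r ∨ s ∨ ¬t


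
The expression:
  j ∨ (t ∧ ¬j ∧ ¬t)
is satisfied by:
  {j: True}


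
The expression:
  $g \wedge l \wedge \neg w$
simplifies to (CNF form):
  $g \wedge l \wedge \neg w$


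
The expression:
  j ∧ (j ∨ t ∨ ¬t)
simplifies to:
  j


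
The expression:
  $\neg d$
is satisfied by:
  {d: False}


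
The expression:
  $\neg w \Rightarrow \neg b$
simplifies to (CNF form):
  $w \vee \neg b$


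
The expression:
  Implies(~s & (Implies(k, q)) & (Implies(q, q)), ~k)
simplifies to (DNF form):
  s | ~k | ~q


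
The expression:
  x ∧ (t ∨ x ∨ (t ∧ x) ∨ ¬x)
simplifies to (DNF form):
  x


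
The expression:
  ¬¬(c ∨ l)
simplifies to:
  c ∨ l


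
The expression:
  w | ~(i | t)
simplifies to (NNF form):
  w | (~i & ~t)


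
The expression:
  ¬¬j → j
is always true.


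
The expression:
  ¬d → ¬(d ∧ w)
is always true.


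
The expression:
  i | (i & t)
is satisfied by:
  {i: True}


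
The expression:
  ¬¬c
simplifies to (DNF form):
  c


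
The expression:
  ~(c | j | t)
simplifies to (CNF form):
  ~c & ~j & ~t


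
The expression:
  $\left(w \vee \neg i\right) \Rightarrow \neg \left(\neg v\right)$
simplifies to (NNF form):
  $v \vee \left(i \wedge \neg w\right)$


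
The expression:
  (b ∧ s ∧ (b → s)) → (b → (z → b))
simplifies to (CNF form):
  True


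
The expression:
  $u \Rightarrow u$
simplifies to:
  $\text{True}$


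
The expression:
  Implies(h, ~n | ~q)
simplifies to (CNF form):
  ~h | ~n | ~q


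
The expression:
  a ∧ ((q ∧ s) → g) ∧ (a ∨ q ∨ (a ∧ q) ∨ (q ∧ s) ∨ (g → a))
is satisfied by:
  {a: True, g: True, s: False, q: False}
  {a: True, s: False, q: False, g: False}
  {a: True, g: True, q: True, s: False}
  {a: True, q: True, s: False, g: False}
  {a: True, g: True, s: True, q: False}
  {a: True, s: True, q: False, g: False}
  {a: True, g: True, q: True, s: True}


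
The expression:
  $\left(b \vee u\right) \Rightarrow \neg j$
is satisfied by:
  {b: False, j: False, u: False}
  {u: True, b: False, j: False}
  {b: True, u: False, j: False}
  {u: True, b: True, j: False}
  {j: True, u: False, b: False}


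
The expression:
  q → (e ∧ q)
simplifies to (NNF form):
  e ∨ ¬q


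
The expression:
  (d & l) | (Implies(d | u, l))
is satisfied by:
  {l: True, d: False, u: False}
  {l: True, u: True, d: False}
  {l: True, d: True, u: False}
  {l: True, u: True, d: True}
  {u: False, d: False, l: False}


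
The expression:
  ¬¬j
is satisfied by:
  {j: True}


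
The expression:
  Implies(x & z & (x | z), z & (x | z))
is always true.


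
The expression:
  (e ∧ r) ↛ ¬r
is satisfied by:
  {r: True, e: True}


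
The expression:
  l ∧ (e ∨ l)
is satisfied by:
  {l: True}


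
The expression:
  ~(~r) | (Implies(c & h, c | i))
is always true.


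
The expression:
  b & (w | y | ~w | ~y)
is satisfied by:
  {b: True}


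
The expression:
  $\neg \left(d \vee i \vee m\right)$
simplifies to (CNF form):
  $\neg d \wedge \neg i \wedge \neg m$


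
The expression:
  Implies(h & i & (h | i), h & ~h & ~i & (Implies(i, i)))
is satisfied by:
  {h: False, i: False}
  {i: True, h: False}
  {h: True, i: False}


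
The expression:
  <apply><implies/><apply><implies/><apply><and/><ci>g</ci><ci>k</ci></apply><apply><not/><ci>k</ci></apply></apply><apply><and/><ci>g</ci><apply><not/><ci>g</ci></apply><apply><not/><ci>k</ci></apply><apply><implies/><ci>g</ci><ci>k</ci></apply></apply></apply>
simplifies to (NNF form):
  <apply><and/><ci>g</ci><ci>k</ci></apply>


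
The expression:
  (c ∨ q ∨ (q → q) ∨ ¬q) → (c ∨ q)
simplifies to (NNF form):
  c ∨ q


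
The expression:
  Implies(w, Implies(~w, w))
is always true.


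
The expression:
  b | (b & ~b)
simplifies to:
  b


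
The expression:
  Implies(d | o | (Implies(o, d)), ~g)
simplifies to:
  ~g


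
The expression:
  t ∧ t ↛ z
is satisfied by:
  {t: True, z: False}


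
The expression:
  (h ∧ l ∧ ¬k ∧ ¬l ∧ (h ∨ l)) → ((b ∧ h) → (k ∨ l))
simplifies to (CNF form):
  True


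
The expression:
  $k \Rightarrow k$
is always true.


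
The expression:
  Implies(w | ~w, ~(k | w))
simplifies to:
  ~k & ~w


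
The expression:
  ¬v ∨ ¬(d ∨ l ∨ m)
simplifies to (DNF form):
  (¬d ∧ ¬l ∧ ¬m) ∨ ¬v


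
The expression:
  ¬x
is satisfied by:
  {x: False}


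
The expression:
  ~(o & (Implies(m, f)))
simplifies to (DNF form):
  ~o | (m & ~f)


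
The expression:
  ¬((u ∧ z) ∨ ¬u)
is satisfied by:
  {u: True, z: False}


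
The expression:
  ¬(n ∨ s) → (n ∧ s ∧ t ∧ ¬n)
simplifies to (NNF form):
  n ∨ s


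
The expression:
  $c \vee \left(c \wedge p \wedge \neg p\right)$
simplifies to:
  $c$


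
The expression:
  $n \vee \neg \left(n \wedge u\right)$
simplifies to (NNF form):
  $\text{True}$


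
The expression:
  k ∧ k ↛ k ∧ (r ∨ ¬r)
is never true.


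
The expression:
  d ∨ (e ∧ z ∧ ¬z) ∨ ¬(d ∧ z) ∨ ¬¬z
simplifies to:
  True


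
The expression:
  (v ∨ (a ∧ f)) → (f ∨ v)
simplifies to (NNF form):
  True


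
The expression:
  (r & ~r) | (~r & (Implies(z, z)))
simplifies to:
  ~r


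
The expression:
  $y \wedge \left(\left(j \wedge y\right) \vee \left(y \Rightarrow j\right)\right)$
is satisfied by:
  {j: True, y: True}


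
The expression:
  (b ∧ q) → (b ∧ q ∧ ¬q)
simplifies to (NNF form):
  ¬b ∨ ¬q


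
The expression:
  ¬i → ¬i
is always true.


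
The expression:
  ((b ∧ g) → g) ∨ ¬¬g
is always true.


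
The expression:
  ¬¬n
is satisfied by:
  {n: True}


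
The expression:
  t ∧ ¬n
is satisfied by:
  {t: True, n: False}


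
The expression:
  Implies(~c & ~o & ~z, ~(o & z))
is always true.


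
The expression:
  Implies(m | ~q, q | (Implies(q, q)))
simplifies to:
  True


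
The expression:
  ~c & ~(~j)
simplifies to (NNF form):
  j & ~c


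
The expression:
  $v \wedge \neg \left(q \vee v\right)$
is never true.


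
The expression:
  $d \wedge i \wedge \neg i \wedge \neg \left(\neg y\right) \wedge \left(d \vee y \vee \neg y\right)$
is never true.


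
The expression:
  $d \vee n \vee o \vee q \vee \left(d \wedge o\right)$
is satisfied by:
  {n: True, d: True, q: True, o: True}
  {n: True, d: True, q: True, o: False}
  {n: True, d: True, o: True, q: False}
  {n: True, d: True, o: False, q: False}
  {n: True, q: True, o: True, d: False}
  {n: True, q: True, o: False, d: False}
  {n: True, q: False, o: True, d: False}
  {n: True, q: False, o: False, d: False}
  {d: True, q: True, o: True, n: False}
  {d: True, q: True, o: False, n: False}
  {d: True, o: True, q: False, n: False}
  {d: True, o: False, q: False, n: False}
  {q: True, o: True, d: False, n: False}
  {q: True, d: False, o: False, n: False}
  {o: True, d: False, q: False, n: False}


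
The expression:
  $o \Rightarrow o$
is always true.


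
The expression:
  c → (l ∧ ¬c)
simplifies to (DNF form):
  ¬c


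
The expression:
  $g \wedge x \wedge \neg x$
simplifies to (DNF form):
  $\text{False}$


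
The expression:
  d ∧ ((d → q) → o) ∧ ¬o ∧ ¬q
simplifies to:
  d ∧ ¬o ∧ ¬q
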